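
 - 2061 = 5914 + -7975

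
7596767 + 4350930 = 11947697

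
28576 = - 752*(  -  38)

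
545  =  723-178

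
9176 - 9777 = - 601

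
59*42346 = 2498414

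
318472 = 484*658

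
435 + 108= 543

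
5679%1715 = 534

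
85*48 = 4080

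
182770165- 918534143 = - 735763978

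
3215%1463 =289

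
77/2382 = 77/2382 = 0.03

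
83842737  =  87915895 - 4073158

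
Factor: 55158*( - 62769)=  - 3462212502=- 2^1 * 3^2 * 7^3*29^1 *61^1*317^1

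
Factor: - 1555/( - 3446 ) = 2^( - 1)*5^1*311^1*1723^( - 1)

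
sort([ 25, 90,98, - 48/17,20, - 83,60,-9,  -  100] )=[ - 100,-83 ,-9, - 48/17,20 , 25, 60,90, 98] 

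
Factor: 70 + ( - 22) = 2^4 * 3^1 = 48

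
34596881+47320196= 81917077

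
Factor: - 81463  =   - 81463^1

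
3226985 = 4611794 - 1384809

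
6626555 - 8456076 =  - 1829521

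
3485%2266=1219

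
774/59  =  13 + 7/59 =13.12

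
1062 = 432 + 630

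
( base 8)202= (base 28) 4i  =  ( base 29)4e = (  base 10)130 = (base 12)AA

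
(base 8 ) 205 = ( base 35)3S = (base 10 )133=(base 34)3V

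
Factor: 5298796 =2^2*19^1*113^1 * 617^1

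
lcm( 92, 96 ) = 2208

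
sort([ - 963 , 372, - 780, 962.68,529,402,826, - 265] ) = [ - 963 ,  -  780,- 265, 372, 402 , 529, 826, 962.68]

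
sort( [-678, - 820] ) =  [ -820 ,-678 ]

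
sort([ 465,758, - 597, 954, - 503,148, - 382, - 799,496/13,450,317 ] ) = [ - 799,-597,-503 ,  -  382,496/13,148,317, 450,465,758,954]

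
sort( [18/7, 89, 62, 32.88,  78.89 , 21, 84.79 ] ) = [ 18/7,  21, 32.88, 62,78.89, 84.79,  89]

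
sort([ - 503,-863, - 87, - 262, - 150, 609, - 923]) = [ - 923,-863 , - 503,-262, - 150, -87,  609]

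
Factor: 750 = 2^1  *3^1*5^3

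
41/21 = 41/21 = 1.95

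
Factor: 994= 2^1*7^1*71^1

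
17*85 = 1445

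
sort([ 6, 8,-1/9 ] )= [ - 1/9, 6, 8]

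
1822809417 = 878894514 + 943914903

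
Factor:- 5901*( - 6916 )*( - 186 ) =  - 7590904776=- 2^3*3^2*7^2*13^1*19^1*31^1*281^1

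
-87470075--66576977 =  - 20893098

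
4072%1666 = 740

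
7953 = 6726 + 1227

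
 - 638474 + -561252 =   -  1199726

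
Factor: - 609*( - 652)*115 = 45662820 = 2^2  *  3^1*5^1*7^1 * 23^1*29^1*163^1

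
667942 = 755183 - 87241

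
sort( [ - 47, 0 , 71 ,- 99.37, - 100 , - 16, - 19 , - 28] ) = [ -100 , - 99.37,  -  47, - 28 , - 19, - 16, 0,  71]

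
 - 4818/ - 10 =2409/5 = 481.80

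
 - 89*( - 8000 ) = 712000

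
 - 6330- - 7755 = 1425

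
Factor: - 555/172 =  -2^(  -  2)*3^1*5^1*37^1*43^( - 1) 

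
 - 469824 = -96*4894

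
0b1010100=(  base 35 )2E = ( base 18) 4c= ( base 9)103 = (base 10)84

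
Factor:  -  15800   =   - 2^3*5^2*79^1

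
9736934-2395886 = 7341048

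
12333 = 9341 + 2992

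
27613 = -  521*(-53 )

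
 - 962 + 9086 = 8124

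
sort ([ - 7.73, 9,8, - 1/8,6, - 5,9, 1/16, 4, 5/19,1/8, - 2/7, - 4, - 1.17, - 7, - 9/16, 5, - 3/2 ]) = [- 7.73, -7, - 5, - 4, - 3/2, - 1.17, - 9/16, - 2/7, - 1/8,  1/16, 1/8,5/19, 4, 5, 6,  8, 9,9]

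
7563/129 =58 + 27/43 = 58.63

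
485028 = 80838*6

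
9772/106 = 4886/53 = 92.19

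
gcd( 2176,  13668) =68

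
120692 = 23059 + 97633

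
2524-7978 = -5454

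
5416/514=10 + 138/257 = 10.54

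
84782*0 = 0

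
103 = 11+92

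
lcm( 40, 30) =120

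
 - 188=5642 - 5830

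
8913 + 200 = 9113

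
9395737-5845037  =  3550700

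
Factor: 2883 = 3^1*31^2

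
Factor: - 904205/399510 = - 937/414 = - 2^(-1)*3^( - 2)*23^ ( - 1)*937^1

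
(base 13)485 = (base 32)OH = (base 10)785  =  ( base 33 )nq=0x311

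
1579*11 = 17369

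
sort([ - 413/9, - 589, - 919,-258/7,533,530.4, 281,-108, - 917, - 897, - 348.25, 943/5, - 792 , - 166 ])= [ - 919, - 917, - 897 , - 792, - 589, - 348.25, - 166, - 108,- 413/9, - 258/7,  943/5, 281, 530.4,533 ]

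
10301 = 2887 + 7414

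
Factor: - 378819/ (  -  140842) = 2^( -1)*3^2*7^2*13^(- 1 )*859^1*5417^( - 1 ) 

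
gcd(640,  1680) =80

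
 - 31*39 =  - 1209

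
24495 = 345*71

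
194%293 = 194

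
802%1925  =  802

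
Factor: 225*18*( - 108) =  - 2^3 *3^7*5^2 = -437400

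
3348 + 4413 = 7761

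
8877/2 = 4438 + 1/2 = 4438.50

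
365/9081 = 365/9081=0.04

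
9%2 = 1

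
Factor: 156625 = 5^3*7^1*179^1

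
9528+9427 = 18955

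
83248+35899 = 119147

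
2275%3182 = 2275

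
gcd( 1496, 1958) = 22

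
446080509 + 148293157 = 594373666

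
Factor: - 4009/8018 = - 2^ ( - 1)  =  -  1/2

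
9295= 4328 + 4967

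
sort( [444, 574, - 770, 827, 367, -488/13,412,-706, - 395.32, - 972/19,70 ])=[-770,  -  706, - 395.32, - 972/19, - 488/13,70, 367,412,  444, 574,827 ]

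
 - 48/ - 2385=16/795 = 0.02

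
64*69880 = 4472320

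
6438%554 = 344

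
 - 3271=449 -3720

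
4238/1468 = 2 + 651/734 = 2.89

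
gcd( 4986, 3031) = 1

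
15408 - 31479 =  - 16071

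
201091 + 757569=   958660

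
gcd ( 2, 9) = 1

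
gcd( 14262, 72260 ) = 2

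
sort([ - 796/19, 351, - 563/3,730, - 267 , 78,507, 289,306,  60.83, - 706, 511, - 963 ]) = [ - 963, - 706, - 267,-563/3 , - 796/19, 60.83, 78, 289,306, 351, 507 , 511, 730 ]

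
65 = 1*65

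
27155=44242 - 17087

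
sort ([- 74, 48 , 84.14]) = [ - 74,48,  84.14 ]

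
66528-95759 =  - 29231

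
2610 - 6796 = -4186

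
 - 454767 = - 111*4097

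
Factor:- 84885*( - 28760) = 2441292600 = 2^3*3^1*5^2*719^1*5659^1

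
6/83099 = 6/83099 =0.00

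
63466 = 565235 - 501769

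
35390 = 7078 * 5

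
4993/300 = 4993/300 = 16.64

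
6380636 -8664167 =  - 2283531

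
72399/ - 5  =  -72399/5 = - 14479.80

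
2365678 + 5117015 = 7482693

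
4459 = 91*49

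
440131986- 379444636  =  60687350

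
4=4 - 0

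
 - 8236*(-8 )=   65888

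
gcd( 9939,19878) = 9939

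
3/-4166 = -3/4166 = -  0.00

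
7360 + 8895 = 16255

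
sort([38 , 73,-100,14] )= [ - 100,14 , 38,73 ] 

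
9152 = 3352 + 5800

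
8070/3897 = 2690/1299 = 2.07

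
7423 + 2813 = 10236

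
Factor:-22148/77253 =-2^2 * 3^( - 1 )*7^2 * 11^(- 1)*113^1 * 2341^(-1 )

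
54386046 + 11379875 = 65765921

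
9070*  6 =54420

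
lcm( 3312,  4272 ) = 294768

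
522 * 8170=4264740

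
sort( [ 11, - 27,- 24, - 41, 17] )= [ - 41, - 27, - 24,11,  17 ] 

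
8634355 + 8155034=16789389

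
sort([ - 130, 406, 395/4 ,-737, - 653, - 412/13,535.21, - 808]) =[ - 808,-737, - 653,-130, - 412/13, 395/4,406,535.21]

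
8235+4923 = 13158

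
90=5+85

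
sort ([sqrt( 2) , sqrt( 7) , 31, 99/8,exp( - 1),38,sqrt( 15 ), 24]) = [ exp( - 1 ),sqrt(2),sqrt(7),sqrt (15), 99/8,24, 31,38]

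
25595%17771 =7824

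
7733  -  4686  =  3047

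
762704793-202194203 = 560510590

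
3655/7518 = 3655/7518 = 0.49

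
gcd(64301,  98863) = 1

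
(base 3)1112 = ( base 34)17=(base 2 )101001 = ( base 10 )41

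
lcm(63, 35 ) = 315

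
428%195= 38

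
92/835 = 92/835 =0.11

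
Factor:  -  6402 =- 2^1 * 3^1 * 11^1*97^1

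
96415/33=2921 + 2/3 = 2921.67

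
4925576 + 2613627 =7539203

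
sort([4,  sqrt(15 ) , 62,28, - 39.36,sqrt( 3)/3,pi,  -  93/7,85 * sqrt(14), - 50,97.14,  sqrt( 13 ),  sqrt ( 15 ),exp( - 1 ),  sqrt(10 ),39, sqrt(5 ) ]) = [ - 50, - 39.36, - 93/7,exp( - 1) , sqrt( 3 ) /3, sqrt (5), pi, sqrt (10 ),sqrt(13),sqrt( 15), sqrt( 15),  4 , 28,39,62,97.14, 85 * sqrt( 14)] 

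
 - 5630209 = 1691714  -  7321923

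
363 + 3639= 4002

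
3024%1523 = 1501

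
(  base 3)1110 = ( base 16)27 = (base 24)1F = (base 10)39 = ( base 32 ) 17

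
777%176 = 73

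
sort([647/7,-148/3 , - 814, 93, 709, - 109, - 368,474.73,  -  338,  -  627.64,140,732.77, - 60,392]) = [  -  814,-627.64,-368, - 338 , - 109, -60, - 148/3, 647/7,93,  140,392, 474.73,709,732.77] 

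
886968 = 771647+115321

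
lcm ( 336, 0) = 0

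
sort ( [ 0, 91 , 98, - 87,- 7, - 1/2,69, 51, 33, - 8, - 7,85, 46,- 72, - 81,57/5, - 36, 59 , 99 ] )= [  -  87,  -  81,-72, - 36,  -  8, - 7, - 7,  -  1/2,  0, 57/5,33, 46, 51,59, 69 , 85,  91,98, 99]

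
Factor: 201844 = 2^2 * 50461^1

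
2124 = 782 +1342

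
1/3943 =1/3943= 0.00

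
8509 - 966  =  7543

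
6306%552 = 234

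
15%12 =3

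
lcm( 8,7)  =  56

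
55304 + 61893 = 117197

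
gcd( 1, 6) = 1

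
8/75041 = 8/75041 =0.00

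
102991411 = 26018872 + 76972539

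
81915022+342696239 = 424611261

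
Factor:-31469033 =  - 31469033^1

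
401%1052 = 401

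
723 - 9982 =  - 9259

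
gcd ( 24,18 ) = 6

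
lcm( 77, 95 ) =7315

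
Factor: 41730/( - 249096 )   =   - 2^( - 2 )*5^1*13^1* 97^( - 1 )  =  -  65/388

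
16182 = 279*58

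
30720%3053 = 190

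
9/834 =3/278 =0.01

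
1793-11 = 1782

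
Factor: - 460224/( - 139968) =799/243 = 3^( - 5 )*17^1* 47^1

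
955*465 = 444075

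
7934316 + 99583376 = 107517692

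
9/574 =9/574  =  0.02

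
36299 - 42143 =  - 5844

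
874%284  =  22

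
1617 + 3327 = 4944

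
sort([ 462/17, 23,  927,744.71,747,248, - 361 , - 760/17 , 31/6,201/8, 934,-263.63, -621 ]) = [ - 621, - 361, - 263.63, - 760/17 , 31/6, 23, 201/8,462/17,248,744.71, 747,927,934]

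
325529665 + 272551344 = 598081009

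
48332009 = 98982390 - 50650381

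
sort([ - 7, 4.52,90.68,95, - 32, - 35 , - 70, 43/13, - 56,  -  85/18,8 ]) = [ - 70 ,-56, - 35, - 32,  -  7,  -  85/18, 43/13,  4.52,8, 90.68,95] 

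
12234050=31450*389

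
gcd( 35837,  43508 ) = 1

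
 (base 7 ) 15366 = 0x10d7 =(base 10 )4311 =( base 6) 31543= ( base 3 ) 12220200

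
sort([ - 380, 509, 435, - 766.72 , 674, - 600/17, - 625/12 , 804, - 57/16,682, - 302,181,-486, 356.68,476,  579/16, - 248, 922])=[ - 766.72, - 486,- 380,-302 ,  -  248, - 625/12, - 600/17, - 57/16,  579/16,181,356.68,435,476,509, 674,682,804,922]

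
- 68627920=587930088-656558008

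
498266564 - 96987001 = 401279563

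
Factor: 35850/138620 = 15/58 = 2^( - 1)*3^1*5^1*29^( - 1) 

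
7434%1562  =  1186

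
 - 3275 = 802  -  4077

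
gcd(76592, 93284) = 4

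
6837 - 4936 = 1901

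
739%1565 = 739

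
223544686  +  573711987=797256673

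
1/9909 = 1/9909 =0.00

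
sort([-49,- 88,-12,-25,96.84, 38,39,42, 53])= [  -  88, - 49 , - 25, - 12 , 38,39,42,53, 96.84 ]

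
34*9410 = 319940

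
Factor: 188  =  2^2*47^1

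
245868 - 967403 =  - 721535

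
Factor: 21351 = 3^1*11^1*647^1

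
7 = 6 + 1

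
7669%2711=2247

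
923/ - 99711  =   - 923/99711 = - 0.01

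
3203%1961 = 1242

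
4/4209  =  4/4209 =0.00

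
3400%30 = 10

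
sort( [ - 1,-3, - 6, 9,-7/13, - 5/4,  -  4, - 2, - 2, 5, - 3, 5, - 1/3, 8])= [  -  6, - 4 , - 3,-3,-2,  -  2,  -  5/4, - 1, - 7/13,- 1/3,5 , 5, 8, 9 ]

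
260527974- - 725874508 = 986402482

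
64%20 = 4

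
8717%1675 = 342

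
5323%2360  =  603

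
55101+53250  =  108351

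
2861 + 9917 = 12778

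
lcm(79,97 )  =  7663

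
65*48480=3151200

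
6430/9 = 714 + 4/9= 714.44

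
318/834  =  53/139  =  0.38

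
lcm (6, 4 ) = 12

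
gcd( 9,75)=3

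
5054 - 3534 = 1520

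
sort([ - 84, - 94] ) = [ - 94, - 84] 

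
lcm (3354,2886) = 124098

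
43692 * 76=3320592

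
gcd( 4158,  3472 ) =14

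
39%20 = 19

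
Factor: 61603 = 61603^1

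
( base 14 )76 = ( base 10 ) 104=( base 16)68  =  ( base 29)3H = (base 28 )3k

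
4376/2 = 2188 = 2188.00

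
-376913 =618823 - 995736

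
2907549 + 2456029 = 5363578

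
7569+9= 7578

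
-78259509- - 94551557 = 16292048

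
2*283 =566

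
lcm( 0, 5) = 0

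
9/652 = 9/652 = 0.01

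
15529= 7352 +8177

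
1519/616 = 217/88 = 2.47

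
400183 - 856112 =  - 455929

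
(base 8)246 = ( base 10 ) 166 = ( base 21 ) 7J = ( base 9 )204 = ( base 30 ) 5G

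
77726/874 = 38863/437 = 88.93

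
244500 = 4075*60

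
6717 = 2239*3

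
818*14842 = 12140756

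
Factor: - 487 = -487^1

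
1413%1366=47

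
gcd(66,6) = 6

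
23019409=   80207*287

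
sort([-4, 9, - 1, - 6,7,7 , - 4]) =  [ - 6, - 4, - 4, - 1,7,7,9] 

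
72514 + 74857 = 147371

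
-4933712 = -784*6293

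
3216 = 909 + 2307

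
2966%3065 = 2966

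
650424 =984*661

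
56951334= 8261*6894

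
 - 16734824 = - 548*30538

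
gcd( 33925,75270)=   5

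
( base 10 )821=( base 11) 687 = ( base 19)254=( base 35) ng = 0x335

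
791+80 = 871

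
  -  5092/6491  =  -5092/6491= -  0.78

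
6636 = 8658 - 2022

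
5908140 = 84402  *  70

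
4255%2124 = 7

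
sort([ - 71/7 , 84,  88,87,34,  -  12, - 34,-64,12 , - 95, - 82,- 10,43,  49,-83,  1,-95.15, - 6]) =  [-95.15, - 95,-83, - 82,-64,-34, - 12,-71/7,-10, - 6, 1,12,34, 43,49,84,87, 88]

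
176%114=62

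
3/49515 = 1/16505 = 0.00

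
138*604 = 83352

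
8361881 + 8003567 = 16365448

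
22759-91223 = - 68464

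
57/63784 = 57/63784 = 0.00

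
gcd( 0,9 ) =9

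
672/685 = 672/685= 0.98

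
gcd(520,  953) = 1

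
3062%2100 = 962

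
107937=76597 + 31340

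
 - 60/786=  -10/131 = - 0.08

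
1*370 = 370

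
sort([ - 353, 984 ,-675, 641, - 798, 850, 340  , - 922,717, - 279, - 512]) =[ - 922, - 798, - 675, - 512, - 353,-279,340,641, 717, 850, 984]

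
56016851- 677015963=-620999112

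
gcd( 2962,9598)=2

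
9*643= 5787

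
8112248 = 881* 9208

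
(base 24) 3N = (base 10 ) 95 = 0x5F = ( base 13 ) 74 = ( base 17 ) 5A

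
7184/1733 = 7184/1733  =  4.15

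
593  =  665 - 72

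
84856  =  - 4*(-21214)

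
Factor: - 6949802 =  - 2^1*3474901^1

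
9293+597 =9890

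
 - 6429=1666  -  8095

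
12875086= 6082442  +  6792644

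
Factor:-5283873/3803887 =  -  3^4 *7^1*9319^1*3803887^(- 1)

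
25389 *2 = 50778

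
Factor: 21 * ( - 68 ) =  - 2^2*3^1 * 7^1 * 17^1 = -1428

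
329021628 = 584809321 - 255787693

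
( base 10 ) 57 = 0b111001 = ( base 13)45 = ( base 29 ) 1s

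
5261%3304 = 1957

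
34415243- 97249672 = - 62834429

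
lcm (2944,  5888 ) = 5888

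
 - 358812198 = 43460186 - 402272384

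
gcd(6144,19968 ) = 1536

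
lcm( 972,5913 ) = 70956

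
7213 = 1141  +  6072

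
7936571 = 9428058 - 1491487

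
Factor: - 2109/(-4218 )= 2^( - 1) =1/2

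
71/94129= 71/94129  =  0.00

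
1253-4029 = -2776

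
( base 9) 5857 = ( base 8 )10371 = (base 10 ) 4345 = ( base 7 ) 15445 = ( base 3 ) 12221221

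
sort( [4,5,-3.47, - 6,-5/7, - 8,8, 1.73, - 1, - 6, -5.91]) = [ - 8, - 6, - 6,-5.91 , - 3.47, - 1, - 5/7, 1.73, 4, 5,8]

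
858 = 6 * 143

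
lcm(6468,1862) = 122892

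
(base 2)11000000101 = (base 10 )1541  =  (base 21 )3a8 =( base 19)452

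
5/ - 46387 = -5/46387 = - 0.00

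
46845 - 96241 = - 49396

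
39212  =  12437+26775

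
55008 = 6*9168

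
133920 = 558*240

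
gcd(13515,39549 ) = 3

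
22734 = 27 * 842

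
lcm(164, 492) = 492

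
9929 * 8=79432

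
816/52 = 15 + 9/13  =  15.69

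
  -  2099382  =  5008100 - 7107482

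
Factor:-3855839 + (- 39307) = -2^1*3^2*216397^1 = - 3895146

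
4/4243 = 4/4243 = 0.00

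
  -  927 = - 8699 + 7772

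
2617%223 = 164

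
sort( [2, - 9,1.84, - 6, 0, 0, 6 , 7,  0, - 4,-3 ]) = [ - 9, - 6,-4 ,-3, 0,0,0, 1.84, 2,  6,7]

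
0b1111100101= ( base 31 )115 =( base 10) 997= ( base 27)19p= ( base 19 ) 2E9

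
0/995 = 0 = 0.00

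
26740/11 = 2430+10/11 = 2430.91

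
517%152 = 61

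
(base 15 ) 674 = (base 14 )763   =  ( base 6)10431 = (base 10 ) 1459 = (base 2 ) 10110110011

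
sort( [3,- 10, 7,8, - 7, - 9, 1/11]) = [ - 10,-9, - 7,  1/11, 3, 7, 8 ]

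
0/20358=0 = 0.00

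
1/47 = 1/47 = 0.02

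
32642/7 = 4663+1/7 = 4663.14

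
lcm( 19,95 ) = 95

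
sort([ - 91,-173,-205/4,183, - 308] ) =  [  -  308,  -  173, - 91, - 205/4,183 ] 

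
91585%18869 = 16109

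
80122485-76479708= 3642777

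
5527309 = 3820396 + 1706913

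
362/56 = 181/28=6.46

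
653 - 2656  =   - 2003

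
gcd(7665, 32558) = 73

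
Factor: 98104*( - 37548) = -3683608992 = -2^5*3^2*7^1*149^1* 12263^1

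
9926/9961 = 1418/1423 = 1.00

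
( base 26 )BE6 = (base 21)HEF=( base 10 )7806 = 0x1e7e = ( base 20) JA6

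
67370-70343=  - 2973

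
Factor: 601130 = 2^1* 5^1*47^1*1279^1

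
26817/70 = 3831/10 =383.10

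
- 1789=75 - 1864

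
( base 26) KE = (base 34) fo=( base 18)1bc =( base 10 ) 534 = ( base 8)1026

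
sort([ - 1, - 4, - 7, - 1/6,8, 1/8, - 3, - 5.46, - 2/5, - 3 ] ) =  [ - 7,- 5.46, - 4 ,  -  3,-3, - 1, - 2/5, - 1/6,1/8,8 ]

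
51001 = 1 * 51001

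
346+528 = 874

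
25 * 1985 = 49625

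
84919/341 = 84919/341 = 249.03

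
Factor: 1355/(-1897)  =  - 5/7 = - 5^1*7^( - 1 ) 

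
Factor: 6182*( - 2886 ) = -17841252 = - 2^2*3^1*11^1*13^1*37^1 * 281^1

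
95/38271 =95/38271 = 0.00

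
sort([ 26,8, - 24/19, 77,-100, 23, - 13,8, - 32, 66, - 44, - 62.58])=[  -  100, - 62.58, - 44, - 32, - 13, -24/19,8,8, 23,26, 66,77]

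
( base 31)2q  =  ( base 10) 88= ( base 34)2k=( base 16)58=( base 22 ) 40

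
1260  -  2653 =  - 1393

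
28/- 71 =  - 28/71 = - 0.39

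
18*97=1746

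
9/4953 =3/1651 =0.00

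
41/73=41/73 = 0.56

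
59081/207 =59081/207 = 285.42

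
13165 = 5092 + 8073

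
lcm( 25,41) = 1025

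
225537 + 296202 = 521739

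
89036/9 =89036/9 =9892.89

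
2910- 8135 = - 5225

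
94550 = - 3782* ( - 25) 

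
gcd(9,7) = 1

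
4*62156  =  248624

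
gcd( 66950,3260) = 10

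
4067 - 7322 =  - 3255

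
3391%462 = 157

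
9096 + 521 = 9617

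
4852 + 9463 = 14315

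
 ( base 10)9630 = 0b10010110011110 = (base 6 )112330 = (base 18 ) 1BD0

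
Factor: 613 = 613^1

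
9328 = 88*106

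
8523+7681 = 16204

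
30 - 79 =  - 49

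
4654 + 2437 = 7091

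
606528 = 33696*18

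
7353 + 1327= 8680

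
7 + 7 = 14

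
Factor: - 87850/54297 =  - 2^1*3^(-3 )*5^2*7^1*251^1*2011^(-1)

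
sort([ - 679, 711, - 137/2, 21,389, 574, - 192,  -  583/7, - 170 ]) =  [ - 679,-192 , - 170, - 583/7, - 137/2 , 21,389, 574, 711] 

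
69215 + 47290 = 116505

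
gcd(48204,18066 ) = 6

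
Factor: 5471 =5471^1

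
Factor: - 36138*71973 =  - 2600960274 = - 2^1*3^3*11^1*19^1*317^1*727^1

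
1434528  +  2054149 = 3488677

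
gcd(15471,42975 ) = 1719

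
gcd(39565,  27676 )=1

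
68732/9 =7636+8/9 = 7636.89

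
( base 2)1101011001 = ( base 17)2g7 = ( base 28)12h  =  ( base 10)857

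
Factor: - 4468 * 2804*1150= - 14407512800 = - 2^5*5^2*23^1 *701^1*1117^1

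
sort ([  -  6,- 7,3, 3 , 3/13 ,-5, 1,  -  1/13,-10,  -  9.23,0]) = [ - 10,-9.23, - 7, - 6, - 5, - 1/13,  0, 3/13,1, 3 , 3]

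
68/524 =17/131 = 0.13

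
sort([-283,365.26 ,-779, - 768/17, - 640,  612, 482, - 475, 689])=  [ - 779, - 640,-475, -283, - 768/17, 365.26, 482, 612,689 ] 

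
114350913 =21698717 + 92652196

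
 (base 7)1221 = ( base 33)DR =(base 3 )121220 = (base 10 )456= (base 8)710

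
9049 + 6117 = 15166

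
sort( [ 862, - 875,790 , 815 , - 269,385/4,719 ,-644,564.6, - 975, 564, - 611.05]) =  [ - 975,-875, - 644, - 611.05,  -  269 , 385/4,564,564.6,719,  790,815,  862]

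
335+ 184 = 519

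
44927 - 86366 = -41439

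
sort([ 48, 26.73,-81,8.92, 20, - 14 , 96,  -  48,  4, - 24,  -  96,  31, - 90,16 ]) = [  -  96, - 90,-81, - 48 , - 24, - 14,4 , 8.92, 16, 20,26.73,  31, 48,96 ]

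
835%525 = 310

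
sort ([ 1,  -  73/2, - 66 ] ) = [-66,  -  73/2, 1]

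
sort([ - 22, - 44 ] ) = [-44, - 22 ] 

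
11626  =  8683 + 2943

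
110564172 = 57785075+52779097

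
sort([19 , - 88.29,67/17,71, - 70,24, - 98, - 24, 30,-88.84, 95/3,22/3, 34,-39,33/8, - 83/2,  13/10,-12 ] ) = [ - 98, - 88.84 ,-88.29,-70,- 83/2,  -  39 , - 24, - 12,13/10,67/17 , 33/8,22/3,  19,  24, 30, 95/3,34,71]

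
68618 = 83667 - 15049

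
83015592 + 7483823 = 90499415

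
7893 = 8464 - 571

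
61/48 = 1 + 13/48 = 1.27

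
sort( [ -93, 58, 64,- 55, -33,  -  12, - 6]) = [ - 93 ,-55, - 33 , - 12, -6,58,64] 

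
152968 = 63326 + 89642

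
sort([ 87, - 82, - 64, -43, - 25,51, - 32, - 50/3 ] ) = [ - 82,  -  64, - 43, - 32, - 25, - 50/3,51, 87] 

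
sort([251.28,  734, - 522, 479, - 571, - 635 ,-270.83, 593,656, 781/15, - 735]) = [ - 735 , -635, - 571, - 522, - 270.83, 781/15, 251.28,479, 593 , 656,734 ]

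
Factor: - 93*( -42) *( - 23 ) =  - 2^1 * 3^2 * 7^1*23^1*31^1= -  89838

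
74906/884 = 2881/34 = 84.74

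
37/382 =37/382 = 0.10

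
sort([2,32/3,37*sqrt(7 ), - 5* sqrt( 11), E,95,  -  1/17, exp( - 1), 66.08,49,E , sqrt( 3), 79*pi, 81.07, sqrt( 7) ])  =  [ - 5*sqrt(11),-1/17, exp( - 1 ),sqrt( 3),2, sqrt( 7),E, E, 32/3, 49, 66.08, 81.07, 95,37*sqrt( 7),79*pi]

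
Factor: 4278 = 2^1 * 3^1*23^1*31^1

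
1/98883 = 1/98883 = 0.00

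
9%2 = 1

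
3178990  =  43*73930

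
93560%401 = 127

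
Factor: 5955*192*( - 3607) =-2^6*3^2*5^1*397^1 * 3607^1=- 4124099520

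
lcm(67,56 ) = 3752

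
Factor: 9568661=43^1*222527^1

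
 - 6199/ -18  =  344 + 7/18 = 344.39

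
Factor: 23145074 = 2^1*29^1*41^1 * 9733^1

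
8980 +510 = 9490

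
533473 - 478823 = 54650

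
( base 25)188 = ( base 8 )1501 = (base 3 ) 1010212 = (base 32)q1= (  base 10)833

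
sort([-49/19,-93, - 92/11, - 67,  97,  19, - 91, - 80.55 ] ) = [-93,  -  91,-80.55, - 67, - 92/11 , - 49/19,19 , 97]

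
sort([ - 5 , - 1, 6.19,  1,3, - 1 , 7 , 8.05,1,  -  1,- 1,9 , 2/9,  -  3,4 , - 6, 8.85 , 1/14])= [-6,- 5, - 3, - 1,-1,- 1, - 1,1/14, 2/9,1,1, 3 , 4, 6.19,  7,8.05, 8.85, 9]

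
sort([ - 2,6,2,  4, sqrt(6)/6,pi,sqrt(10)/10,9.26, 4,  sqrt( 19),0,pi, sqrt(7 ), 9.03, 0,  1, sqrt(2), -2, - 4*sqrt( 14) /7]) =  [ - 4*sqrt(14)/7,-2, - 2,0,  0,sqrt (10 ) /10,sqrt(6)/6, 1, sqrt(2), 2,  sqrt(7 ),pi,  pi,  4,4 , sqrt(19) , 6, 9.03, 9.26]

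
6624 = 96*69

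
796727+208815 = 1005542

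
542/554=271/277 =0.98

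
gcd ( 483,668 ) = 1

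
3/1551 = 1/517  =  0.00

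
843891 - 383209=460682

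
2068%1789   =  279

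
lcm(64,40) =320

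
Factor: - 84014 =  - 2^1*7^1*17^1 * 353^1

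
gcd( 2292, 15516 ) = 12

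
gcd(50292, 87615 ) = 99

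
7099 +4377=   11476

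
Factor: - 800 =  - 2^5*5^2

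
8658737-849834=7808903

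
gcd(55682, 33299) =1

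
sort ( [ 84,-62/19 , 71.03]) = [ - 62/19, 71.03 , 84]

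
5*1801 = 9005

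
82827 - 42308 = 40519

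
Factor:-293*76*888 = -19773984 = - 2^5*3^1*19^1 * 37^1*293^1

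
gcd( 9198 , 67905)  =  9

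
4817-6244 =-1427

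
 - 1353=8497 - 9850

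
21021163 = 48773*431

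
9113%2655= 1148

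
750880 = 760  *988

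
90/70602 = 15/11767 = 0.00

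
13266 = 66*201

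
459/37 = 12 +15/37=12.41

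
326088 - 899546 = - 573458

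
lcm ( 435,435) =435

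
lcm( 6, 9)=18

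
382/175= 382/175 = 2.18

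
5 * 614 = 3070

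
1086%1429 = 1086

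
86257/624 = 86257/624 = 138.23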